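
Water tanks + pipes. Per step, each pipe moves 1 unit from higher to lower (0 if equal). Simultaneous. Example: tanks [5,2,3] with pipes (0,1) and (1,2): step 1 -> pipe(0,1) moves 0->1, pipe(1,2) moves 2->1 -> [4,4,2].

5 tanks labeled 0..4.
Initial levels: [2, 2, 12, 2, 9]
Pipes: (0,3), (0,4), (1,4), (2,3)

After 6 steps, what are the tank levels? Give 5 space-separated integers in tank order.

Answer: 5 4 6 7 5

Derivation:
Step 1: flows [0=3,4->0,4->1,2->3] -> levels [3 3 11 3 7]
Step 2: flows [0=3,4->0,4->1,2->3] -> levels [4 4 10 4 5]
Step 3: flows [0=3,4->0,4->1,2->3] -> levels [5 5 9 5 3]
Step 4: flows [0=3,0->4,1->4,2->3] -> levels [4 4 8 6 5]
Step 5: flows [3->0,4->0,4->1,2->3] -> levels [6 5 7 6 3]
Step 6: flows [0=3,0->4,1->4,2->3] -> levels [5 4 6 7 5]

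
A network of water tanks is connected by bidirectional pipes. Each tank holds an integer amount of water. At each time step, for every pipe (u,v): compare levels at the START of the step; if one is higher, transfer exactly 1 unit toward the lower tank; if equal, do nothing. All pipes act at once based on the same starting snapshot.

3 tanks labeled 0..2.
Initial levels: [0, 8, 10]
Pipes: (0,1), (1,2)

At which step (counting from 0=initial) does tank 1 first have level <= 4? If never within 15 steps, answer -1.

Step 1: flows [1->0,2->1] -> levels [1 8 9]
Step 2: flows [1->0,2->1] -> levels [2 8 8]
Step 3: flows [1->0,1=2] -> levels [3 7 8]
Step 4: flows [1->0,2->1] -> levels [4 7 7]
Step 5: flows [1->0,1=2] -> levels [5 6 7]
Step 6: flows [1->0,2->1] -> levels [6 6 6]
Step 7: flows [0=1,1=2] -> levels [6 6 6]
  -> stable; tank 1 stays at 6 > 4
Tank 1 never reaches <=4 within 15 steps

Answer: -1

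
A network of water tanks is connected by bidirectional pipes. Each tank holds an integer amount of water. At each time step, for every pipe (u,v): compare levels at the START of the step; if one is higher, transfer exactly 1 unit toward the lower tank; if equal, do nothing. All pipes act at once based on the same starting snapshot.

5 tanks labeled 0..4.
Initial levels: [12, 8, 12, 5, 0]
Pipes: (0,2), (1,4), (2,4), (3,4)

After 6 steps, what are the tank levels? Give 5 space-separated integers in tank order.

Step 1: flows [0=2,1->4,2->4,3->4] -> levels [12 7 11 4 3]
Step 2: flows [0->2,1->4,2->4,3->4] -> levels [11 6 11 3 6]
Step 3: flows [0=2,1=4,2->4,4->3] -> levels [11 6 10 4 6]
Step 4: flows [0->2,1=4,2->4,4->3] -> levels [10 6 10 5 6]
Step 5: flows [0=2,1=4,2->4,4->3] -> levels [10 6 9 6 6]
Step 6: flows [0->2,1=4,2->4,3=4] -> levels [9 6 9 6 7]

Answer: 9 6 9 6 7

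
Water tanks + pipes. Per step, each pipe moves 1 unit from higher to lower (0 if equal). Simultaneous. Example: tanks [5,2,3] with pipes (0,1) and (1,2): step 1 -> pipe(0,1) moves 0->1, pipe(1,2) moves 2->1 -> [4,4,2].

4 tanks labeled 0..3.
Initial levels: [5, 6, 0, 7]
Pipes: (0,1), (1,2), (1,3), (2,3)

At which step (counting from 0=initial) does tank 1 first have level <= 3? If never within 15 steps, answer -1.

Step 1: flows [1->0,1->2,3->1,3->2] -> levels [6 5 2 5]
Step 2: flows [0->1,1->2,1=3,3->2] -> levels [5 5 4 4]
Step 3: flows [0=1,1->2,1->3,2=3] -> levels [5 3 5 5]
Tank 1 first reaches <=3 at step 3

Answer: 3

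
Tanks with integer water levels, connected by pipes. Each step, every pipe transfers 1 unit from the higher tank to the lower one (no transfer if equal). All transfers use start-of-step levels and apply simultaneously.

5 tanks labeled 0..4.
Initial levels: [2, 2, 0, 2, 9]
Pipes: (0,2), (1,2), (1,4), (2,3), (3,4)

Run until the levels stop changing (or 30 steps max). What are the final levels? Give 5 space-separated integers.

Step 1: flows [0->2,1->2,4->1,3->2,4->3] -> levels [1 2 3 2 7]
Step 2: flows [2->0,2->1,4->1,2->3,4->3] -> levels [2 4 0 4 5]
Step 3: flows [0->2,1->2,4->1,3->2,4->3] -> levels [1 4 3 4 3]
Step 4: flows [2->0,1->2,1->4,3->2,3->4] -> levels [2 2 4 2 5]
Step 5: flows [2->0,2->1,4->1,2->3,4->3] -> levels [3 4 1 4 3]
Step 6: flows [0->2,1->2,1->4,3->2,3->4] -> levels [2 2 4 2 5]
  -> period-2 cycle: step 6 state = step 4 state; never stabilizes
  -> state at step 30: (30-4) mod 2 = 0, same as step 4 -> [2 2 4 2 5]

Answer: 2 2 4 2 5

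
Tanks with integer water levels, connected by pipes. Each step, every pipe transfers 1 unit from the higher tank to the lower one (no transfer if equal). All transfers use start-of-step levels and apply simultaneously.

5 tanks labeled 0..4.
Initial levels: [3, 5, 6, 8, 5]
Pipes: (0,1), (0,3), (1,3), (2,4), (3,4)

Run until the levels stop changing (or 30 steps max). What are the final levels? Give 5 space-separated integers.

Answer: 5 5 6 6 5

Derivation:
Step 1: flows [1->0,3->0,3->1,2->4,3->4] -> levels [5 5 5 5 7]
Step 2: flows [0=1,0=3,1=3,4->2,4->3] -> levels [5 5 6 6 5]
Step 3: flows [0=1,3->0,3->1,2->4,3->4] -> levels [6 6 5 3 7]
Step 4: flows [0=1,0->3,1->3,4->2,4->3] -> levels [5 5 6 6 5]
  -> period-2 cycle: step 4 state = step 2 state; never stabilizes
  -> state at step 30: (30-2) mod 2 = 0, same as step 2 -> [5 5 6 6 5]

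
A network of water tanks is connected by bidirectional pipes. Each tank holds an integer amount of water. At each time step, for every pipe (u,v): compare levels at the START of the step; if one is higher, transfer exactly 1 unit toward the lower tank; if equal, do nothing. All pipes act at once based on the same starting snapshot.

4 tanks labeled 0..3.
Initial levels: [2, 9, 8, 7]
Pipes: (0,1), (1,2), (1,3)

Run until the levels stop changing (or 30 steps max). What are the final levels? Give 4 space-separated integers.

Answer: 7 5 7 7

Derivation:
Step 1: flows [1->0,1->2,1->3] -> levels [3 6 9 8]
Step 2: flows [1->0,2->1,3->1] -> levels [4 7 8 7]
Step 3: flows [1->0,2->1,1=3] -> levels [5 7 7 7]
Step 4: flows [1->0,1=2,1=3] -> levels [6 6 7 7]
Step 5: flows [0=1,2->1,3->1] -> levels [6 8 6 6]
Step 6: flows [1->0,1->2,1->3] -> levels [7 5 7 7]
Step 7: flows [0->1,2->1,3->1] -> levels [6 8 6 6]
  -> period-2 cycle: step 7 state = step 5 state; never stabilizes
  -> state at step 30: (30-5) mod 2 = 1, same as step 6 -> [7 5 7 7]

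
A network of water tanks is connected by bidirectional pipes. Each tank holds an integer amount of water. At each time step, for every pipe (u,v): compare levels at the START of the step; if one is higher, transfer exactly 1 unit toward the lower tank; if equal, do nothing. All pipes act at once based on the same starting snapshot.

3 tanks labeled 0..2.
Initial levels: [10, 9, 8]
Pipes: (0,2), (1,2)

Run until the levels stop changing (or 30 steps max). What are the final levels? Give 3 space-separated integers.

Step 1: flows [0->2,1->2] -> levels [9 8 10]
Step 2: flows [2->0,2->1] -> levels [10 9 8]
  -> period-2 cycle: step 2 state = step 0 state; never stabilizes
  -> state at step 30: (30-0) mod 2 = 0, same as step 0 -> [10 9 8]

Answer: 10 9 8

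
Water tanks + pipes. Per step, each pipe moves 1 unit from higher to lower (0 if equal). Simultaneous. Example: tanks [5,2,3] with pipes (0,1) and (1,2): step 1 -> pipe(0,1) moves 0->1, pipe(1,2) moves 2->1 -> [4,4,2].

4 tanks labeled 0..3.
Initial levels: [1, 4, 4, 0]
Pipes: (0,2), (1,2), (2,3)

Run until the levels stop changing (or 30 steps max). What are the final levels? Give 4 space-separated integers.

Step 1: flows [2->0,1=2,2->3] -> levels [2 4 2 1]
Step 2: flows [0=2,1->2,2->3] -> levels [2 3 2 2]
Step 3: flows [0=2,1->2,2=3] -> levels [2 2 3 2]
Step 4: flows [2->0,2->1,2->3] -> levels [3 3 0 3]
Step 5: flows [0->2,1->2,3->2] -> levels [2 2 3 2]
  -> period-2 cycle: step 5 state = step 3 state; never stabilizes
  -> state at step 30: (30-3) mod 2 = 1, same as step 4 -> [3 3 0 3]

Answer: 3 3 0 3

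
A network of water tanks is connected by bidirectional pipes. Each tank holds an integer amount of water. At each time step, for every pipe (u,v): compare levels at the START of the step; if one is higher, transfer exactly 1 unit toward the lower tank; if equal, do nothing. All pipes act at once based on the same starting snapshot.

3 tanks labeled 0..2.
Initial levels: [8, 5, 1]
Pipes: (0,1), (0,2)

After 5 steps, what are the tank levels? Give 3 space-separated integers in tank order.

Step 1: flows [0->1,0->2] -> levels [6 6 2]
Step 2: flows [0=1,0->2] -> levels [5 6 3]
Step 3: flows [1->0,0->2] -> levels [5 5 4]
Step 4: flows [0=1,0->2] -> levels [4 5 5]
Step 5: flows [1->0,2->0] -> levels [6 4 4]

Answer: 6 4 4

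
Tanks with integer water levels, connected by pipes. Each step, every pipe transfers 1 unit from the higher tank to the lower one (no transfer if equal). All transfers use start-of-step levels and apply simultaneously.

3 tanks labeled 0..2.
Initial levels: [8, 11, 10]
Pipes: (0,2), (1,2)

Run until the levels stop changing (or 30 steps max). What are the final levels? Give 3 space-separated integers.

Step 1: flows [2->0,1->2] -> levels [9 10 10]
Step 2: flows [2->0,1=2] -> levels [10 10 9]
Step 3: flows [0->2,1->2] -> levels [9 9 11]
Step 4: flows [2->0,2->1] -> levels [10 10 9]
  -> period-2 cycle: step 4 state = step 2 state; never stabilizes
  -> state at step 30: (30-2) mod 2 = 0, same as step 2 -> [10 10 9]

Answer: 10 10 9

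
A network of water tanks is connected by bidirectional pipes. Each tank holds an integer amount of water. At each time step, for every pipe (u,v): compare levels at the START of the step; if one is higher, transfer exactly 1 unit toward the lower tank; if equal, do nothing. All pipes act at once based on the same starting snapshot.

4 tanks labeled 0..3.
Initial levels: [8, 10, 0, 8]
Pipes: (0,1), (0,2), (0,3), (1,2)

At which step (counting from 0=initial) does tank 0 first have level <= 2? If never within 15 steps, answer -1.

Step 1: flows [1->0,0->2,0=3,1->2] -> levels [8 8 2 8]
Step 2: flows [0=1,0->2,0=3,1->2] -> levels [7 7 4 8]
Step 3: flows [0=1,0->2,3->0,1->2] -> levels [7 6 6 7]
Step 4: flows [0->1,0->2,0=3,1=2] -> levels [5 7 7 7]
Step 5: flows [1->0,2->0,3->0,1=2] -> levels [8 6 6 6]
Step 6: flows [0->1,0->2,0->3,1=2] -> levels [5 7 7 7]
  -> period-2 cycle (repeats step 4); tank 0 never drops to <=2
Tank 0 never reaches <=2 within 15 steps

Answer: -1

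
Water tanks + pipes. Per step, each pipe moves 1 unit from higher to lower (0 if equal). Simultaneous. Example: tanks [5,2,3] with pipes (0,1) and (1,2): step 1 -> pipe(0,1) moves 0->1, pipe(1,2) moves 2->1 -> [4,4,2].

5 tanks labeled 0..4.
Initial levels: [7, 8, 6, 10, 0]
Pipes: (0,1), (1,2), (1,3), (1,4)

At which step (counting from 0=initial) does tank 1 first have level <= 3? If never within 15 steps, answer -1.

Step 1: flows [1->0,1->2,3->1,1->4] -> levels [8 6 7 9 1]
Step 2: flows [0->1,2->1,3->1,1->4] -> levels [7 8 6 8 2]
Step 3: flows [1->0,1->2,1=3,1->4] -> levels [8 5 7 8 3]
Step 4: flows [0->1,2->1,3->1,1->4] -> levels [7 7 6 7 4]
Step 5: flows [0=1,1->2,1=3,1->4] -> levels [7 5 7 7 5]
Step 6: flows [0->1,2->1,3->1,1=4] -> levels [6 8 6 6 5]
Step 7: flows [1->0,1->2,1->3,1->4] -> levels [7 4 7 7 6]
Step 8: flows [0->1,2->1,3->1,4->1] -> levels [6 8 6 6 5]
  -> period-2 cycle (repeats step 6); tank 1 never drops to <=3
Tank 1 never reaches <=3 within 15 steps

Answer: -1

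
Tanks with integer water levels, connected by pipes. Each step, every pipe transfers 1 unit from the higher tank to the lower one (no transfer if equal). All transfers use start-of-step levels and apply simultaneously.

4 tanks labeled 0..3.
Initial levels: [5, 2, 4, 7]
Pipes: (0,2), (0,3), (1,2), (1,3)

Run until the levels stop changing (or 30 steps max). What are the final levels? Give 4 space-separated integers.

Answer: 4 5 5 4

Derivation:
Step 1: flows [0->2,3->0,2->1,3->1] -> levels [5 4 4 5]
Step 2: flows [0->2,0=3,1=2,3->1] -> levels [4 5 5 4]
Step 3: flows [2->0,0=3,1=2,1->3] -> levels [5 4 4 5]
  -> period-2 cycle: step 3 state = step 1 state; never stabilizes
  -> state at step 30: (30-1) mod 2 = 1, same as step 2 -> [4 5 5 4]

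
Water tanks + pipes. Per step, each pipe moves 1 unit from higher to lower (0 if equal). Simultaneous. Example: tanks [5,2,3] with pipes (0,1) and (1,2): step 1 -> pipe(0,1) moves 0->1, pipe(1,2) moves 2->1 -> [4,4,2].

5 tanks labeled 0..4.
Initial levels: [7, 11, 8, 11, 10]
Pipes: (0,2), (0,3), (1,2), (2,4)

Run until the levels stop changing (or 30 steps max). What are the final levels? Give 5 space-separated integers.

Answer: 8 9 11 10 9

Derivation:
Step 1: flows [2->0,3->0,1->2,4->2] -> levels [9 10 9 10 9]
Step 2: flows [0=2,3->0,1->2,2=4] -> levels [10 9 10 9 9]
Step 3: flows [0=2,0->3,2->1,2->4] -> levels [9 10 8 10 10]
Step 4: flows [0->2,3->0,1->2,4->2] -> levels [9 9 11 9 9]
Step 5: flows [2->0,0=3,2->1,2->4] -> levels [10 10 8 9 10]
Step 6: flows [0->2,0->3,1->2,4->2] -> levels [8 9 11 10 9]
Step 7: flows [2->0,3->0,2->1,2->4] -> levels [10 10 8 9 10]
  -> period-2 cycle: step 7 state = step 5 state; never stabilizes
  -> state at step 30: (30-5) mod 2 = 1, same as step 6 -> [8 9 11 10 9]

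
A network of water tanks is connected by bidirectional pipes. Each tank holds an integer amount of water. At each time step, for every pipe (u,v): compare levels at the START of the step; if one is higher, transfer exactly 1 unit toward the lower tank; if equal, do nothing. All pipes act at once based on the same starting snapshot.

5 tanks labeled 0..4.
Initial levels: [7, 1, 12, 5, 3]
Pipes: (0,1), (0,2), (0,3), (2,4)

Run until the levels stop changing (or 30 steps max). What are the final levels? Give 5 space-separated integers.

Step 1: flows [0->1,2->0,0->3,2->4] -> levels [6 2 10 6 4]
Step 2: flows [0->1,2->0,0=3,2->4] -> levels [6 3 8 6 5]
Step 3: flows [0->1,2->0,0=3,2->4] -> levels [6 4 6 6 6]
Step 4: flows [0->1,0=2,0=3,2=4] -> levels [5 5 6 6 6]
Step 5: flows [0=1,2->0,3->0,2=4] -> levels [7 5 5 5 6]
Step 6: flows [0->1,0->2,0->3,4->2] -> levels [4 6 7 6 5]
Step 7: flows [1->0,2->0,3->0,2->4] -> levels [7 5 5 5 6]
  -> period-2 cycle: step 7 state = step 5 state; never stabilizes
  -> state at step 30: (30-5) mod 2 = 1, same as step 6 -> [4 6 7 6 5]

Answer: 4 6 7 6 5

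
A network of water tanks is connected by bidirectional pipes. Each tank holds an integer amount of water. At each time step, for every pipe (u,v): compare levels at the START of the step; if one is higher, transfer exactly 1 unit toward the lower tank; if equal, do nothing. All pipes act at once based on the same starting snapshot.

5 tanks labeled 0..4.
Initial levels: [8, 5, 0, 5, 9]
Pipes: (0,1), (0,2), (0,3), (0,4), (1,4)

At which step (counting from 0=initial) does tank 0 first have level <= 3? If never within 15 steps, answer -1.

Step 1: flows [0->1,0->2,0->3,4->0,4->1] -> levels [6 7 1 6 7]
Step 2: flows [1->0,0->2,0=3,4->0,1=4] -> levels [7 6 2 6 6]
Step 3: flows [0->1,0->2,0->3,0->4,1=4] -> levels [3 7 3 7 7]
Tank 0 first reaches <=3 at step 3

Answer: 3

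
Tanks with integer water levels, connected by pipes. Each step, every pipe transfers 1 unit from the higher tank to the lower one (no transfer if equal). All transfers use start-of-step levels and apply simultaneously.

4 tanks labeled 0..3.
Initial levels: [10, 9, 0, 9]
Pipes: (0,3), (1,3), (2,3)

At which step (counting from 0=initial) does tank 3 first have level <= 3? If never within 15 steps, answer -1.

Step 1: flows [0->3,1=3,3->2] -> levels [9 9 1 9]
Step 2: flows [0=3,1=3,3->2] -> levels [9 9 2 8]
Step 3: flows [0->3,1->3,3->2] -> levels [8 8 3 9]
Step 4: flows [3->0,3->1,3->2] -> levels [9 9 4 6]
Step 5: flows [0->3,1->3,3->2] -> levels [8 8 5 7]
Step 6: flows [0->3,1->3,3->2] -> levels [7 7 6 8]
Step 7: flows [3->0,3->1,3->2] -> levels [8 8 7 5]
Step 8: flows [0->3,1->3,2->3] -> levels [7 7 6 8]
  -> period-2 cycle (repeats step 6); tank 3 never drops to <=3
Tank 3 never reaches <=3 within 15 steps

Answer: -1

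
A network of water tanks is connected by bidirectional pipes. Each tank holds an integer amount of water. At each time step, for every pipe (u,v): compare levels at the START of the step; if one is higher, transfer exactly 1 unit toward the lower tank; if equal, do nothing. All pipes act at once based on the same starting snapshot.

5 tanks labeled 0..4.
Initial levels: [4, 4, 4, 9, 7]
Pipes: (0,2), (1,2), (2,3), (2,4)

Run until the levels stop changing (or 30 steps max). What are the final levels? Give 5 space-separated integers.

Step 1: flows [0=2,1=2,3->2,4->2] -> levels [4 4 6 8 6]
Step 2: flows [2->0,2->1,3->2,2=4] -> levels [5 5 5 7 6]
Step 3: flows [0=2,1=2,3->2,4->2] -> levels [5 5 7 6 5]
Step 4: flows [2->0,2->1,2->3,2->4] -> levels [6 6 3 7 6]
Step 5: flows [0->2,1->2,3->2,4->2] -> levels [5 5 7 6 5]
  -> period-2 cycle: step 5 state = step 3 state; never stabilizes
  -> state at step 30: (30-3) mod 2 = 1, same as step 4 -> [6 6 3 7 6]

Answer: 6 6 3 7 6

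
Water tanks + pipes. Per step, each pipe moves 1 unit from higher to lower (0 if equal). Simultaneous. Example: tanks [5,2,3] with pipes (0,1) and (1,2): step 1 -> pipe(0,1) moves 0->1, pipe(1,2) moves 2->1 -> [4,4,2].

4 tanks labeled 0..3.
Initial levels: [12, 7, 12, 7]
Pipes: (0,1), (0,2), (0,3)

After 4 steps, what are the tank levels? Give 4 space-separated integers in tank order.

Answer: 8 10 10 10

Derivation:
Step 1: flows [0->1,0=2,0->3] -> levels [10 8 12 8]
Step 2: flows [0->1,2->0,0->3] -> levels [9 9 11 9]
Step 3: flows [0=1,2->0,0=3] -> levels [10 9 10 9]
Step 4: flows [0->1,0=2,0->3] -> levels [8 10 10 10]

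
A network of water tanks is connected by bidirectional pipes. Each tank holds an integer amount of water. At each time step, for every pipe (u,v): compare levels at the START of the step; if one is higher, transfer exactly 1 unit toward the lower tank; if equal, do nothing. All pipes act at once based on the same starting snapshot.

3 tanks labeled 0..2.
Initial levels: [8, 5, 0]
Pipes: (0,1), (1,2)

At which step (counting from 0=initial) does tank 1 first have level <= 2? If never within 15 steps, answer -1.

Step 1: flows [0->1,1->2] -> levels [7 5 1]
Step 2: flows [0->1,1->2] -> levels [6 5 2]
Step 3: flows [0->1,1->2] -> levels [5 5 3]
Step 4: flows [0=1,1->2] -> levels [5 4 4]
Step 5: flows [0->1,1=2] -> levels [4 5 4]
Step 6: flows [1->0,1->2] -> levels [5 3 5]
Step 7: flows [0->1,2->1] -> levels [4 5 4]
  -> period-2 cycle (repeats step 5); tank 1 never drops to <=2
Tank 1 never reaches <=2 within 15 steps

Answer: -1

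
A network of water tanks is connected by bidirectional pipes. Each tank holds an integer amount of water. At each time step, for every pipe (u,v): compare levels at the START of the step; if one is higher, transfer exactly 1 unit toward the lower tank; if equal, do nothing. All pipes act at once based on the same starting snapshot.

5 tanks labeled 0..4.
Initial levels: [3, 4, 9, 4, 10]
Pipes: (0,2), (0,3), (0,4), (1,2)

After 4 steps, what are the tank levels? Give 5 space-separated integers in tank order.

Step 1: flows [2->0,3->0,4->0,2->1] -> levels [6 5 7 3 9]
Step 2: flows [2->0,0->3,4->0,2->1] -> levels [7 6 5 4 8]
Step 3: flows [0->2,0->3,4->0,1->2] -> levels [6 5 7 5 7]
Step 4: flows [2->0,0->3,4->0,2->1] -> levels [7 6 5 6 6]

Answer: 7 6 5 6 6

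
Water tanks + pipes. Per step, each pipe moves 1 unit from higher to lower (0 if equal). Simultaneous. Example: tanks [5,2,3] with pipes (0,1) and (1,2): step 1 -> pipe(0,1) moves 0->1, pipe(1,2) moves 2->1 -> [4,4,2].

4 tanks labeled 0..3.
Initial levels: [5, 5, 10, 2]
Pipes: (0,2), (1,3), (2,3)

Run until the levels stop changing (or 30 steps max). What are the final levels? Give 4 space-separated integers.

Step 1: flows [2->0,1->3,2->3] -> levels [6 4 8 4]
Step 2: flows [2->0,1=3,2->3] -> levels [7 4 6 5]
Step 3: flows [0->2,3->1,2->3] -> levels [6 5 6 5]
Step 4: flows [0=2,1=3,2->3] -> levels [6 5 5 6]
Step 5: flows [0->2,3->1,3->2] -> levels [5 6 7 4]
Step 6: flows [2->0,1->3,2->3] -> levels [6 5 5 6]
  -> period-2 cycle: step 6 state = step 4 state; never stabilizes
  -> state at step 30: (30-4) mod 2 = 0, same as step 4 -> [6 5 5 6]

Answer: 6 5 5 6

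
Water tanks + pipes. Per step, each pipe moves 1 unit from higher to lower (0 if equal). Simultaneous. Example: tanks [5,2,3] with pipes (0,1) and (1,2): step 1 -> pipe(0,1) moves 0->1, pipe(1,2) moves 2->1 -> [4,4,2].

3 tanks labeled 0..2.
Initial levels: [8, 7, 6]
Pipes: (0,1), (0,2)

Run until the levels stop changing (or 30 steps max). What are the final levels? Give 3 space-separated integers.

Step 1: flows [0->1,0->2] -> levels [6 8 7]
Step 2: flows [1->0,2->0] -> levels [8 7 6]
  -> period-2 cycle: step 2 state = step 0 state; never stabilizes
  -> state at step 30: (30-0) mod 2 = 0, same as step 0 -> [8 7 6]

Answer: 8 7 6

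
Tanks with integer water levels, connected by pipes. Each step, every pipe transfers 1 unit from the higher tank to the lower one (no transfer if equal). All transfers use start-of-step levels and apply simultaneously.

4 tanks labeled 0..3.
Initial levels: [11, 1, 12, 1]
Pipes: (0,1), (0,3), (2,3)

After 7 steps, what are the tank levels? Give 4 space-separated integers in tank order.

Step 1: flows [0->1,0->3,2->3] -> levels [9 2 11 3]
Step 2: flows [0->1,0->3,2->3] -> levels [7 3 10 5]
Step 3: flows [0->1,0->3,2->3] -> levels [5 4 9 7]
Step 4: flows [0->1,3->0,2->3] -> levels [5 5 8 7]
Step 5: flows [0=1,3->0,2->3] -> levels [6 5 7 7]
Step 6: flows [0->1,3->0,2=3] -> levels [6 6 7 6]
Step 7: flows [0=1,0=3,2->3] -> levels [6 6 6 7]

Answer: 6 6 6 7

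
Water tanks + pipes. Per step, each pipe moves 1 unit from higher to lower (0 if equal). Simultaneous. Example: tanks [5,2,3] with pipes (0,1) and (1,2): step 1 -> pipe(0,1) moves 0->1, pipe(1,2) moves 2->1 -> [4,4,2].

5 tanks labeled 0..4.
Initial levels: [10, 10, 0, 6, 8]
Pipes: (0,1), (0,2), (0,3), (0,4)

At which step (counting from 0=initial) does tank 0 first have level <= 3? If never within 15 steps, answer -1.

Answer: -1

Derivation:
Step 1: flows [0=1,0->2,0->3,0->4] -> levels [7 10 1 7 9]
Step 2: flows [1->0,0->2,0=3,4->0] -> levels [8 9 2 7 8]
Step 3: flows [1->0,0->2,0->3,0=4] -> levels [7 8 3 8 8]
Step 4: flows [1->0,0->2,3->0,4->0] -> levels [9 7 4 7 7]
Step 5: flows [0->1,0->2,0->3,0->4] -> levels [5 8 5 8 8]
Step 6: flows [1->0,0=2,3->0,4->0] -> levels [8 7 5 7 7]
Step 7: flows [0->1,0->2,0->3,0->4] -> levels [4 8 6 8 8]
Step 8: flows [1->0,2->0,3->0,4->0] -> levels [8 7 5 7 7]
  -> period-2 cycle (repeats step 6); tank 0 never drops to <=3
Tank 0 never reaches <=3 within 15 steps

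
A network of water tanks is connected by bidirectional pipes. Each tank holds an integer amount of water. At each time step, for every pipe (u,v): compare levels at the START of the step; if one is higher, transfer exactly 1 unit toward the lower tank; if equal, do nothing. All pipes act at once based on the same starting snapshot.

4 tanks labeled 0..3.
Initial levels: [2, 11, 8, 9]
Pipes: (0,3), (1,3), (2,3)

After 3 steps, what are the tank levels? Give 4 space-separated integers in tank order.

Answer: 5 9 9 7

Derivation:
Step 1: flows [3->0,1->3,3->2] -> levels [3 10 9 8]
Step 2: flows [3->0,1->3,2->3] -> levels [4 9 8 9]
Step 3: flows [3->0,1=3,3->2] -> levels [5 9 9 7]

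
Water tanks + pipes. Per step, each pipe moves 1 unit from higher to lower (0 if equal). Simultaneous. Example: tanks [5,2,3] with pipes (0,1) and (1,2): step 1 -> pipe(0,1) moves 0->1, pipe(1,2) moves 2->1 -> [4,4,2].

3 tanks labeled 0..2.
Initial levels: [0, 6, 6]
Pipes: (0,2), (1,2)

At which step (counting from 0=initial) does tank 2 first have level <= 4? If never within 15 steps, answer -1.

Step 1: flows [2->0,1=2] -> levels [1 6 5]
Step 2: flows [2->0,1->2] -> levels [2 5 5]
Step 3: flows [2->0,1=2] -> levels [3 5 4]
Tank 2 first reaches <=4 at step 3

Answer: 3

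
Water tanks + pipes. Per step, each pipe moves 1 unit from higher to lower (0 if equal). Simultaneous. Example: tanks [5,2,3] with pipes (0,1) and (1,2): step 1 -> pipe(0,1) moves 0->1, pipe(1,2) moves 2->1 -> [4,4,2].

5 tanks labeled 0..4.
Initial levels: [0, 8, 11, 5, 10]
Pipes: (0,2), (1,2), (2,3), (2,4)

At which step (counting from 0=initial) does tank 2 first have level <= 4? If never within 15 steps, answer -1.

Step 1: flows [2->0,2->1,2->3,2->4] -> levels [1 9 7 6 11]
Step 2: flows [2->0,1->2,2->3,4->2] -> levels [2 8 7 7 10]
Step 3: flows [2->0,1->2,2=3,4->2] -> levels [3 7 8 7 9]
Step 4: flows [2->0,2->1,2->3,4->2] -> levels [4 8 6 8 8]
Step 5: flows [2->0,1->2,3->2,4->2] -> levels [5 7 8 7 7]
Step 6: flows [2->0,2->1,2->3,2->4] -> levels [6 8 4 8 8]
Tank 2 first reaches <=4 at step 6

Answer: 6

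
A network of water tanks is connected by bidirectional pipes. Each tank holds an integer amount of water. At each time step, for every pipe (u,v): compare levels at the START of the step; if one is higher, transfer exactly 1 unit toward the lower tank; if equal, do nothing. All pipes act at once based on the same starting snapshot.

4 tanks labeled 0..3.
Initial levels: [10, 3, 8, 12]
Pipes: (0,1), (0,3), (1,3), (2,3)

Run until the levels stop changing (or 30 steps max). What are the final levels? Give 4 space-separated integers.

Step 1: flows [0->1,3->0,3->1,3->2] -> levels [10 5 9 9]
Step 2: flows [0->1,0->3,3->1,2=3] -> levels [8 7 9 9]
Step 3: flows [0->1,3->0,3->1,2=3] -> levels [8 9 9 7]
Step 4: flows [1->0,0->3,1->3,2->3] -> levels [8 7 8 10]
Step 5: flows [0->1,3->0,3->1,3->2] -> levels [8 9 9 7]
  -> period-2 cycle: step 5 state = step 3 state; never stabilizes
  -> state at step 30: (30-3) mod 2 = 1, same as step 4 -> [8 7 8 10]

Answer: 8 7 8 10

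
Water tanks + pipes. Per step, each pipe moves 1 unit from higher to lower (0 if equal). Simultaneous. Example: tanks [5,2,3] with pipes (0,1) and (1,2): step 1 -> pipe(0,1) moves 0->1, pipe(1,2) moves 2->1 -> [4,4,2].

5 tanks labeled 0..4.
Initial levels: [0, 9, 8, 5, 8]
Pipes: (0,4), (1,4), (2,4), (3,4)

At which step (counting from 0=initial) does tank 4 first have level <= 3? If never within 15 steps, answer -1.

Answer: -1

Derivation:
Step 1: flows [4->0,1->4,2=4,4->3] -> levels [1 8 8 6 7]
Step 2: flows [4->0,1->4,2->4,4->3] -> levels [2 7 7 7 7]
Step 3: flows [4->0,1=4,2=4,3=4] -> levels [3 7 7 7 6]
Step 4: flows [4->0,1->4,2->4,3->4] -> levels [4 6 6 6 8]
Step 5: flows [4->0,4->1,4->2,4->3] -> levels [5 7 7 7 4]
Step 6: flows [0->4,1->4,2->4,3->4] -> levels [4 6 6 6 8]
  -> period-2 cycle (repeats step 4); tank 4 never drops to <=3
Tank 4 never reaches <=3 within 15 steps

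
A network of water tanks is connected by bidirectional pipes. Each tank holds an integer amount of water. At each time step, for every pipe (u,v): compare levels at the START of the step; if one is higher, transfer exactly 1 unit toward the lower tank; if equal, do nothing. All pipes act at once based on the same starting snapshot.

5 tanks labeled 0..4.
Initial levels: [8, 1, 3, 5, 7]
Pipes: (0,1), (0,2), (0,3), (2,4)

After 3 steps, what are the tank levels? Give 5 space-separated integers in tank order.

Answer: 5 4 4 5 6

Derivation:
Step 1: flows [0->1,0->2,0->3,4->2] -> levels [5 2 5 6 6]
Step 2: flows [0->1,0=2,3->0,4->2] -> levels [5 3 6 5 5]
Step 3: flows [0->1,2->0,0=3,2->4] -> levels [5 4 4 5 6]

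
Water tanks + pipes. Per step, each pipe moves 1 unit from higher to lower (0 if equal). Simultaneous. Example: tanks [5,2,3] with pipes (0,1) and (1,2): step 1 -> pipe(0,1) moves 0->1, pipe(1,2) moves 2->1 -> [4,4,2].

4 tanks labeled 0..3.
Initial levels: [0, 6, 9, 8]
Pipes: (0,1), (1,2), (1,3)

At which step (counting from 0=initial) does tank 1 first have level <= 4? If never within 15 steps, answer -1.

Answer: 5

Derivation:
Step 1: flows [1->0,2->1,3->1] -> levels [1 7 8 7]
Step 2: flows [1->0,2->1,1=3] -> levels [2 7 7 7]
Step 3: flows [1->0,1=2,1=3] -> levels [3 6 7 7]
Step 4: flows [1->0,2->1,3->1] -> levels [4 7 6 6]
Step 5: flows [1->0,1->2,1->3] -> levels [5 4 7 7]
Tank 1 first reaches <=4 at step 5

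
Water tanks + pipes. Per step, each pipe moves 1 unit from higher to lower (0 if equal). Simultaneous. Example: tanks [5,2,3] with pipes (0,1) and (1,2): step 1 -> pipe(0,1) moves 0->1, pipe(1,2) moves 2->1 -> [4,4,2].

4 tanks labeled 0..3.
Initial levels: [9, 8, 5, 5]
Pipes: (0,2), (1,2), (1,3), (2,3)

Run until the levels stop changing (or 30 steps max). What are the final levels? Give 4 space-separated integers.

Step 1: flows [0->2,1->2,1->3,2=3] -> levels [8 6 7 6]
Step 2: flows [0->2,2->1,1=3,2->3] -> levels [7 7 6 7]
Step 3: flows [0->2,1->2,1=3,3->2] -> levels [6 6 9 6]
Step 4: flows [2->0,2->1,1=3,2->3] -> levels [7 7 6 7]
  -> period-2 cycle: step 4 state = step 2 state; never stabilizes
  -> state at step 30: (30-2) mod 2 = 0, same as step 2 -> [7 7 6 7]

Answer: 7 7 6 7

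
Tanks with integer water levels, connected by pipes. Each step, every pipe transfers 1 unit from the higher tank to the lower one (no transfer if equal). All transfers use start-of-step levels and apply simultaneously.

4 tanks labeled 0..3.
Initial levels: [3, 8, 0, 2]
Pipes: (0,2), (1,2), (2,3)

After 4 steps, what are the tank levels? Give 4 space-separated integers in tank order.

Answer: 3 4 3 3

Derivation:
Step 1: flows [0->2,1->2,3->2] -> levels [2 7 3 1]
Step 2: flows [2->0,1->2,2->3] -> levels [3 6 2 2]
Step 3: flows [0->2,1->2,2=3] -> levels [2 5 4 2]
Step 4: flows [2->0,1->2,2->3] -> levels [3 4 3 3]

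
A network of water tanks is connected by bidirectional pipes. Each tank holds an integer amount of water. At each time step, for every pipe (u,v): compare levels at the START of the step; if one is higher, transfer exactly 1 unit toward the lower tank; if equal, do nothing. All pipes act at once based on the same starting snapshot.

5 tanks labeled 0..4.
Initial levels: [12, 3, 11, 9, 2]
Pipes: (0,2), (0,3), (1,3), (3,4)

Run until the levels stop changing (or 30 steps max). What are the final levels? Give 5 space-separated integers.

Answer: 9 7 8 6 7

Derivation:
Step 1: flows [0->2,0->3,3->1,3->4] -> levels [10 4 12 8 3]
Step 2: flows [2->0,0->3,3->1,3->4] -> levels [10 5 11 7 4]
Step 3: flows [2->0,0->3,3->1,3->4] -> levels [10 6 10 6 5]
Step 4: flows [0=2,0->3,1=3,3->4] -> levels [9 6 10 6 6]
Step 5: flows [2->0,0->3,1=3,3=4] -> levels [9 6 9 7 6]
Step 6: flows [0=2,0->3,3->1,3->4] -> levels [8 7 9 6 7]
Step 7: flows [2->0,0->3,1->3,4->3] -> levels [8 6 8 9 6]
Step 8: flows [0=2,3->0,3->1,3->4] -> levels [9 7 8 6 7]
Step 9: flows [0->2,0->3,1->3,4->3] -> levels [7 6 9 9 6]
Step 10: flows [2->0,3->0,3->1,3->4] -> levels [9 7 8 6 7]
  -> period-2 cycle: step 10 state = step 8 state; never stabilizes
  -> state at step 30: (30-8) mod 2 = 0, same as step 8 -> [9 7 8 6 7]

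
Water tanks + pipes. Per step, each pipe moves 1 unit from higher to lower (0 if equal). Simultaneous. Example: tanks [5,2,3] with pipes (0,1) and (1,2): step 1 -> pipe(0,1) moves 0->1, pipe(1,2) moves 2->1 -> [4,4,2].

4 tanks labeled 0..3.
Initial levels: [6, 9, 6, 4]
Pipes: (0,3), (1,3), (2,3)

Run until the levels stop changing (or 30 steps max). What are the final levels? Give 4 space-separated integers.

Step 1: flows [0->3,1->3,2->3] -> levels [5 8 5 7]
Step 2: flows [3->0,1->3,3->2] -> levels [6 7 6 6]
Step 3: flows [0=3,1->3,2=3] -> levels [6 6 6 7]
Step 4: flows [3->0,3->1,3->2] -> levels [7 7 7 4]
Step 5: flows [0->3,1->3,2->3] -> levels [6 6 6 7]
  -> period-2 cycle: step 5 state = step 3 state; never stabilizes
  -> state at step 30: (30-3) mod 2 = 1, same as step 4 -> [7 7 7 4]

Answer: 7 7 7 4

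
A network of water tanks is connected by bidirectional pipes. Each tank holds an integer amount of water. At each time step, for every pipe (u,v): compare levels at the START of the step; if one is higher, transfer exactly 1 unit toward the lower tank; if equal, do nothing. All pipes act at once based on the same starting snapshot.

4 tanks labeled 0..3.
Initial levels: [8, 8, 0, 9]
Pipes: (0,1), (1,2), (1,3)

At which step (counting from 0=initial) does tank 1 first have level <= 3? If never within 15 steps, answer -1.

Answer: -1

Derivation:
Step 1: flows [0=1,1->2,3->1] -> levels [8 8 1 8]
Step 2: flows [0=1,1->2,1=3] -> levels [8 7 2 8]
Step 3: flows [0->1,1->2,3->1] -> levels [7 8 3 7]
Step 4: flows [1->0,1->2,1->3] -> levels [8 5 4 8]
Step 5: flows [0->1,1->2,3->1] -> levels [7 6 5 7]
Step 6: flows [0->1,1->2,3->1] -> levels [6 7 6 6]
Step 7: flows [1->0,1->2,1->3] -> levels [7 4 7 7]
Step 8: flows [0->1,2->1,3->1] -> levels [6 7 6 6]
  -> period-2 cycle (repeats step 6); tank 1 never drops to <=3
Tank 1 never reaches <=3 within 15 steps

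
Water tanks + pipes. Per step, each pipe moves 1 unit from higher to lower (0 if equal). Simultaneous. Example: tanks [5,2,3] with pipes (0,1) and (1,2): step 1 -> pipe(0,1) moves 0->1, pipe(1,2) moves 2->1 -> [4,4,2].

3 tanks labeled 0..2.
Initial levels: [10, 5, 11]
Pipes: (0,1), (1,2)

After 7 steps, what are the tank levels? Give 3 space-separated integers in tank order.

Step 1: flows [0->1,2->1] -> levels [9 7 10]
Step 2: flows [0->1,2->1] -> levels [8 9 9]
Step 3: flows [1->0,1=2] -> levels [9 8 9]
Step 4: flows [0->1,2->1] -> levels [8 10 8]
Step 5: flows [1->0,1->2] -> levels [9 8 9]
  -> period-2 cycle: step 5 state = step 3 state
  -> state at step 7: (7-3) mod 2 = 0, same as step 3 -> [9 8 9]

Answer: 9 8 9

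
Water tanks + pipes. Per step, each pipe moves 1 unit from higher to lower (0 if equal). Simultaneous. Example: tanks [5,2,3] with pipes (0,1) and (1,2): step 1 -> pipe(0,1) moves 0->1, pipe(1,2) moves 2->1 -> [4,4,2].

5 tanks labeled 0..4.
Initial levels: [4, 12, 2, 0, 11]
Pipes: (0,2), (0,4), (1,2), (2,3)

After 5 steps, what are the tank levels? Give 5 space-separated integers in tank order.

Answer: 6 7 5 5 6

Derivation:
Step 1: flows [0->2,4->0,1->2,2->3] -> levels [4 11 3 1 10]
Step 2: flows [0->2,4->0,1->2,2->3] -> levels [4 10 4 2 9]
Step 3: flows [0=2,4->0,1->2,2->3] -> levels [5 9 4 3 8]
Step 4: flows [0->2,4->0,1->2,2->3] -> levels [5 8 5 4 7]
Step 5: flows [0=2,4->0,1->2,2->3] -> levels [6 7 5 5 6]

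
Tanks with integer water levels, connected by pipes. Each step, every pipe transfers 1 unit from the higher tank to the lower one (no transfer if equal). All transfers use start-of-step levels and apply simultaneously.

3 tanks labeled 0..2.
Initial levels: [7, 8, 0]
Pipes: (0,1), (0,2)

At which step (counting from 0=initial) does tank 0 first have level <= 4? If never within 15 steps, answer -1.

Step 1: flows [1->0,0->2] -> levels [7 7 1]
Step 2: flows [0=1,0->2] -> levels [6 7 2]
Step 3: flows [1->0,0->2] -> levels [6 6 3]
Step 4: flows [0=1,0->2] -> levels [5 6 4]
Step 5: flows [1->0,0->2] -> levels [5 5 5]
Step 6: flows [0=1,0=2] -> levels [5 5 5]
  -> stable; tank 0 stays at 5 > 4
Tank 0 never reaches <=4 within 15 steps

Answer: -1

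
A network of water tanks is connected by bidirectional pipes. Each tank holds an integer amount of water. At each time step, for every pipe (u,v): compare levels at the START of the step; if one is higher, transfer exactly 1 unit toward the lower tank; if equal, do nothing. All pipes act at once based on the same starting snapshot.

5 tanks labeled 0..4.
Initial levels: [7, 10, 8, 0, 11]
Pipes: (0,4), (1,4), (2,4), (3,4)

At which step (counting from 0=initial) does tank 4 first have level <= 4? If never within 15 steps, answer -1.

Answer: -1

Derivation:
Step 1: flows [4->0,4->1,4->2,4->3] -> levels [8 11 9 1 7]
Step 2: flows [0->4,1->4,2->4,4->3] -> levels [7 10 8 2 9]
Step 3: flows [4->0,1->4,4->2,4->3] -> levels [8 9 9 3 7]
Step 4: flows [0->4,1->4,2->4,4->3] -> levels [7 8 8 4 9]
Step 5: flows [4->0,4->1,4->2,4->3] -> levels [8 9 9 5 5]
Step 6: flows [0->4,1->4,2->4,3=4] -> levels [7 8 8 5 8]
Step 7: flows [4->0,1=4,2=4,4->3] -> levels [8 8 8 6 6]
Step 8: flows [0->4,1->4,2->4,3=4] -> levels [7 7 7 6 9]
Step 9: flows [4->0,4->1,4->2,4->3] -> levels [8 8 8 7 5]
Step 10: flows [0->4,1->4,2->4,3->4] -> levels [7 7 7 6 9]
  -> period-2 cycle (repeats step 8); tank 4 never drops to <=4
Tank 4 never reaches <=4 within 15 steps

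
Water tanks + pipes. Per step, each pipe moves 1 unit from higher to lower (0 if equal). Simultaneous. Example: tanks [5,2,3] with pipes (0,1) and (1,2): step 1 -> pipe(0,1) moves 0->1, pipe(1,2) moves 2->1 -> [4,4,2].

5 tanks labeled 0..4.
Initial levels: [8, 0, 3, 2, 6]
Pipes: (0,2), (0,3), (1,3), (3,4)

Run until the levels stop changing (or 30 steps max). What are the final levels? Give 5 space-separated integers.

Step 1: flows [0->2,0->3,3->1,4->3] -> levels [6 1 4 3 5]
Step 2: flows [0->2,0->3,3->1,4->3] -> levels [4 2 5 4 4]
Step 3: flows [2->0,0=3,3->1,3=4] -> levels [5 3 4 3 4]
Step 4: flows [0->2,0->3,1=3,4->3] -> levels [3 3 5 5 3]
Step 5: flows [2->0,3->0,3->1,3->4] -> levels [5 4 4 2 4]
Step 6: flows [0->2,0->3,1->3,4->3] -> levels [3 3 5 5 3]
  -> period-2 cycle: step 6 state = step 4 state; never stabilizes
  -> state at step 30: (30-4) mod 2 = 0, same as step 4 -> [3 3 5 5 3]

Answer: 3 3 5 5 3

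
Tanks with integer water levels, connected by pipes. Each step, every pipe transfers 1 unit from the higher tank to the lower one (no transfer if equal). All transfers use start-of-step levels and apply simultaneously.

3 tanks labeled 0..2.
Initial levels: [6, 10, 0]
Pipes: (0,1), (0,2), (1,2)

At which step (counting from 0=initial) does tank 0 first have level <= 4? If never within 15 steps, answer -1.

Step 1: flows [1->0,0->2,1->2] -> levels [6 8 2]
Step 2: flows [1->0,0->2,1->2] -> levels [6 6 4]
Step 3: flows [0=1,0->2,1->2] -> levels [5 5 6]
Step 4: flows [0=1,2->0,2->1] -> levels [6 6 4]
  -> period-2 cycle (repeats step 2); tank 0 never drops to <=4
Tank 0 never reaches <=4 within 15 steps

Answer: -1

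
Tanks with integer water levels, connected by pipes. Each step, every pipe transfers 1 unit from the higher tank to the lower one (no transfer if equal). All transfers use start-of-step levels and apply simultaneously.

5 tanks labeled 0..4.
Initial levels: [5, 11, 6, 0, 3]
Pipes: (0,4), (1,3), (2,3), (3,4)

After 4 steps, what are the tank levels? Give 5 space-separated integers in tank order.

Answer: 4 7 4 6 4

Derivation:
Step 1: flows [0->4,1->3,2->3,4->3] -> levels [4 10 5 3 3]
Step 2: flows [0->4,1->3,2->3,3=4] -> levels [3 9 4 5 4]
Step 3: flows [4->0,1->3,3->2,3->4] -> levels [4 8 5 4 4]
Step 4: flows [0=4,1->3,2->3,3=4] -> levels [4 7 4 6 4]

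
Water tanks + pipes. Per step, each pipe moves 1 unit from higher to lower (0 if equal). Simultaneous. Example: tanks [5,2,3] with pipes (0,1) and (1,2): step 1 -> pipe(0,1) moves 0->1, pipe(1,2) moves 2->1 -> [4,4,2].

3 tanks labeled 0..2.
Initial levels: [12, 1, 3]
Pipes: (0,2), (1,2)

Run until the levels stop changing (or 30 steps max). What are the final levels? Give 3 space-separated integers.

Answer: 6 6 4

Derivation:
Step 1: flows [0->2,2->1] -> levels [11 2 3]
Step 2: flows [0->2,2->1] -> levels [10 3 3]
Step 3: flows [0->2,1=2] -> levels [9 3 4]
Step 4: flows [0->2,2->1] -> levels [8 4 4]
Step 5: flows [0->2,1=2] -> levels [7 4 5]
Step 6: flows [0->2,2->1] -> levels [6 5 5]
Step 7: flows [0->2,1=2] -> levels [5 5 6]
Step 8: flows [2->0,2->1] -> levels [6 6 4]
Step 9: flows [0->2,1->2] -> levels [5 5 6]
  -> period-2 cycle: step 9 state = step 7 state; never stabilizes
  -> state at step 30: (30-7) mod 2 = 1, same as step 8 -> [6 6 4]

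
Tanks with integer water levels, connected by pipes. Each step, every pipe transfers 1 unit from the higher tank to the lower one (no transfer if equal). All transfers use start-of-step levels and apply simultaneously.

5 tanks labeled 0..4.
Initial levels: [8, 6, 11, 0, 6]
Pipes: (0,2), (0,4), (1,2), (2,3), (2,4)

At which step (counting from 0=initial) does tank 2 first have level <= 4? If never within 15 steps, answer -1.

Answer: 3

Derivation:
Step 1: flows [2->0,0->4,2->1,2->3,2->4] -> levels [8 7 7 1 8]
Step 2: flows [0->2,0=4,1=2,2->3,4->2] -> levels [7 7 8 2 7]
Step 3: flows [2->0,0=4,2->1,2->3,2->4] -> levels [8 8 4 3 8]
Tank 2 first reaches <=4 at step 3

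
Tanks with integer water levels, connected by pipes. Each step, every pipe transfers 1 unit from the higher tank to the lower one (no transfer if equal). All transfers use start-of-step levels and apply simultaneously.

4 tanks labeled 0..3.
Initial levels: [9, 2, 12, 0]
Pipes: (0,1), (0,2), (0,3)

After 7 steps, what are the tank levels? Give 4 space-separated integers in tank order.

Answer: 8 5 5 5

Derivation:
Step 1: flows [0->1,2->0,0->3] -> levels [8 3 11 1]
Step 2: flows [0->1,2->0,0->3] -> levels [7 4 10 2]
Step 3: flows [0->1,2->0,0->3] -> levels [6 5 9 3]
Step 4: flows [0->1,2->0,0->3] -> levels [5 6 8 4]
Step 5: flows [1->0,2->0,0->3] -> levels [6 5 7 5]
Step 6: flows [0->1,2->0,0->3] -> levels [5 6 6 6]
Step 7: flows [1->0,2->0,3->0] -> levels [8 5 5 5]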